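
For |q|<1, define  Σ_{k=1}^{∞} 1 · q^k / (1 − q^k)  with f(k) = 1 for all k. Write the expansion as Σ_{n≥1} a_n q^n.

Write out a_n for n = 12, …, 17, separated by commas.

n=12: 12·1 6·2 4·3 3·4 2·6 1·12  f→[1+1+1+1+1+1]=6
q^13  k|13↦f(k): 13:1 1:1  a_13=2
d|14:{14,7,2,1}  Σf=1+1+1+1=4
d|15:{15,5,3,1}  Σf=1+1+1+1=4
d|16:{1,2,4,8,16}  Σf=1+1+1+1+1=5
q^17  k|17↦f(k): 17:1 1:1  a_17=2

6, 2, 4, 4, 5, 2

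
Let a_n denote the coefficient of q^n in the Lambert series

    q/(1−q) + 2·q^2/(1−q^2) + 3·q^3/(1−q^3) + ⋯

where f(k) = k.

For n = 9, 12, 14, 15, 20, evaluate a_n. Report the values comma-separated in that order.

q^9  k|9↦f(k): 9:9 3:3 1:1  a_9=13
d|12:{12,6,4,3,2,1}  Σf=12+6+4+3+2+1=28
n=14: 1·14 2·7 7·2 14·1  f→[1+2+7+14]=24
q^15  k|15↦f(k): 15:15 5:5 3:3 1:1  a_15=24
n=20: 1·20 2·10 4·5 5·4 10·2 20·1  f→[1+2+4+5+10+20]=42

13, 28, 24, 24, 42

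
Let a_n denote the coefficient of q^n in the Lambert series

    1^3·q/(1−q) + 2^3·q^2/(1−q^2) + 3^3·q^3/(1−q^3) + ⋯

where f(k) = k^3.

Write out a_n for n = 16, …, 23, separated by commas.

[q^16] f(16)=4096,f(8)=512,f(4)=64,f(2)=8,f(1)=1 ⇒ 4681
n=17: 17·1 1·17  f→[4913+1]=4914
[q^18] f(18)=5832,f(9)=729,f(6)=216,f(3)=27,f(2)=8,f(1)=1 ⇒ 6813
[q^19] f(1)=1,f(19)=6859 ⇒ 6860
[q^20] f(20)=8000,f(10)=1000,f(5)=125,f(4)=64,f(2)=8,f(1)=1 ⇒ 9198
q^21  k|21↦f(k): 1:1 3:27 7:343 21:9261  a_21=9632
n=22: 1·22 2·11 11·2 22·1  f→[1+8+1331+10648]=11988
d|23:{1,23}  Σf=1+12167=12168

4681, 4914, 6813, 6860, 9198, 9632, 11988, 12168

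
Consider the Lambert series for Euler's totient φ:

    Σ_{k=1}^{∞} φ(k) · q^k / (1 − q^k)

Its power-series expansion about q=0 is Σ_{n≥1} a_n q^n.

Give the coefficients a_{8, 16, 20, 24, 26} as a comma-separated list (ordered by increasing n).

[q^8] φ(1)=1,φ(2)=1,φ(4)=2,φ(8)=4 ⇒ 8
d|16:{16,8,4,2,1}  Σφ=8+4+2+1+1=16
q^20  k|20↦φ(k): 1:1 2:1 4:2 5:4 10:4 20:8  a_20=20
[q^24] φ(1)=1,φ(2)=1,φ(3)=2,φ(4)=2,φ(6)=2,φ(8)=4,φ(12)=4,φ(24)=8 ⇒ 24
n=26: 26·1 13·2 2·13 1·26  φ→[12+12+1+1]=26

8, 16, 20, 24, 26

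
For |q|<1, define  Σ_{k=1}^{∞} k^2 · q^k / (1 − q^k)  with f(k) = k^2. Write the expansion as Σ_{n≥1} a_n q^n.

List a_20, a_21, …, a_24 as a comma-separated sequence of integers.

q^20  k|20↦f(k): 20:400 10:100 5:25 4:16 2:4 1:1  a_20=546
[q^21] f(21)=441,f(7)=49,f(3)=9,f(1)=1 ⇒ 500
q^22  k|22↦f(k): 22:484 11:121 2:4 1:1  a_22=610
q^23  k|23↦f(k): 23:529 1:1  a_23=530
q^24  k|24↦f(k): 1:1 2:4 3:9 4:16 6:36 8:64 12:144 24:576  a_24=850

546, 500, 610, 530, 850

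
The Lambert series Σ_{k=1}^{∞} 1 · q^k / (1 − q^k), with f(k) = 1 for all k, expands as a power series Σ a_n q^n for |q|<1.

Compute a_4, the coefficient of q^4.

a_4 = 3

n=4: 4·1 2·2 1·4  f→[1+1+1]=3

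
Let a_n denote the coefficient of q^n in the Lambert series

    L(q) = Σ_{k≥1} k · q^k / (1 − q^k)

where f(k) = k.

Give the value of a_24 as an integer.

a_24 = 60

[q^24] f(1)=1,f(2)=2,f(3)=3,f(4)=4,f(6)=6,f(8)=8,f(12)=12,f(24)=24 ⇒ 60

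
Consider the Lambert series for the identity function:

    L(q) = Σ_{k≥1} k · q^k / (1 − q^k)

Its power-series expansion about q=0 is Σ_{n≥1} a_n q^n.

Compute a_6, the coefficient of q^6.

a_6 = 12

n=6: 6·1 3·2 2·3 1·6  f→[6+3+2+1]=12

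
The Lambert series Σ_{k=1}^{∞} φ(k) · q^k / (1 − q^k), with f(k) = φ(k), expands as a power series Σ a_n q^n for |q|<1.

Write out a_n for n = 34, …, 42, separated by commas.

[q^34] φ(34)=16,φ(17)=16,φ(2)=1,φ(1)=1 ⇒ 34
[q^35] φ(35)=24,φ(7)=6,φ(5)=4,φ(1)=1 ⇒ 35
[q^36] φ(36)=12,φ(18)=6,φ(12)=4,φ(9)=6,φ(6)=2,φ(4)=2,φ(3)=2,φ(2)=1,φ(1)=1 ⇒ 36
q^37  k|37↦φ(k): 37:36 1:1  a_37=37
n=38: 38·1 19·2 2·19 1·38  φ→[18+18+1+1]=38
[q^39] φ(1)=1,φ(3)=2,φ(13)=12,φ(39)=24 ⇒ 39
[q^40] φ(40)=16,φ(20)=8,φ(10)=4,φ(8)=4,φ(5)=4,φ(4)=2,φ(2)=1,φ(1)=1 ⇒ 40
n=41: 41·1 1·41  φ→[40+1]=41
n=42: 1·42 2·21 3·14 6·7 7·6 14·3 21·2 42·1  φ→[1+1+2+2+6+6+12+12]=42

34, 35, 36, 37, 38, 39, 40, 41, 42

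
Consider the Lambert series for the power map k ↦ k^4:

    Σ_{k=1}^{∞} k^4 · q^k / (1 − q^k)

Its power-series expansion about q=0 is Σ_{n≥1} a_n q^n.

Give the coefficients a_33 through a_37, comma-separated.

1200644, 1419874, 1503652, 1813539, 1874162

[q^33] f(33)=1185921,f(11)=14641,f(3)=81,f(1)=1 ⇒ 1200644
n=34: 34·1 17·2 2·17 1·34  f→[1336336+83521+16+1]=1419874
q^35  k|35↦f(k): 35:1500625 7:2401 5:625 1:1  a_35=1503652
d|36:{36,18,12,9,6,4,3,2,1}  Σf=1679616+104976+20736+6561+1296+256+81+16+1=1813539
d|37:{1,37}  Σf=1+1874161=1874162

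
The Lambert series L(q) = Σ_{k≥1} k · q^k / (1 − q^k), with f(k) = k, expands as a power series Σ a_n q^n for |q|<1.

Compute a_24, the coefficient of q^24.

a_24 = 60

q^24  k|24↦f(k): 1:1 2:2 3:3 4:4 6:6 8:8 12:12 24:24  a_24=60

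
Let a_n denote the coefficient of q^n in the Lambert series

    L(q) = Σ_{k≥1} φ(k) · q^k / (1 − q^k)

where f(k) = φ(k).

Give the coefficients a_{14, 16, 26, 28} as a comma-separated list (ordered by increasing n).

[q^14] φ(1)=1,φ(2)=1,φ(7)=6,φ(14)=6 ⇒ 14
d|16:{16,8,4,2,1}  Σφ=8+4+2+1+1=16
q^26  k|26↦φ(k): 1:1 2:1 13:12 26:12  a_26=26
n=28: 1·28 2·14 4·7 7·4 14·2 28·1  φ→[1+1+2+6+6+12]=28

14, 16, 26, 28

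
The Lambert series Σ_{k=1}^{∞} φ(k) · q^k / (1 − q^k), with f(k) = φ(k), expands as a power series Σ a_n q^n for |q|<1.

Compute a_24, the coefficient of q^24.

[q^24] φ(1)=1,φ(2)=1,φ(3)=2,φ(4)=2,φ(6)=2,φ(8)=4,φ(12)=4,φ(24)=8 ⇒ 24

a_24 = 24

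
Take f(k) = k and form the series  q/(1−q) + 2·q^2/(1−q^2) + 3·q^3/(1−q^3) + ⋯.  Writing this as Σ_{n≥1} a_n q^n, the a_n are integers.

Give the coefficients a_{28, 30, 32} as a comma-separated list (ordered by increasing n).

n=28: 1·28 2·14 4·7 7·4 14·2 28·1  f→[1+2+4+7+14+28]=56
[q^30] f(1)=1,f(2)=2,f(3)=3,f(5)=5,f(6)=6,f(10)=10,f(15)=15,f(30)=30 ⇒ 72
d|32:{1,2,4,8,16,32}  Σf=1+2+4+8+16+32=63

56, 72, 63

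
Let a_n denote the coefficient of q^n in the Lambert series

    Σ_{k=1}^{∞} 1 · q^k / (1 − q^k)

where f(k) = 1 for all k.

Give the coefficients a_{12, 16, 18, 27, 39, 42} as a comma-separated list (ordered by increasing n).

[q^12] f(12)=1,f(6)=1,f(4)=1,f(3)=1,f(2)=1,f(1)=1 ⇒ 6
q^16  k|16↦f(k): 1:1 2:1 4:1 8:1 16:1  a_16=5
d|18:{1,2,3,6,9,18}  Σf=1+1+1+1+1+1=6
n=27: 27·1 9·3 3·9 1·27  f→[1+1+1+1]=4
q^39  k|39↦f(k): 1:1 3:1 13:1 39:1  a_39=4
q^42  k|42↦f(k): 42:1 21:1 14:1 7:1 6:1 3:1 2:1 1:1  a_42=8

6, 5, 6, 4, 4, 8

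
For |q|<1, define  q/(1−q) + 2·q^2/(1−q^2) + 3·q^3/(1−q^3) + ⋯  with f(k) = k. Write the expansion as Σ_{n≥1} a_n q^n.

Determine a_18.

n=18: 18·1 9·2 6·3 3·6 2·9 1·18  f→[18+9+6+3+2+1]=39

a_18 = 39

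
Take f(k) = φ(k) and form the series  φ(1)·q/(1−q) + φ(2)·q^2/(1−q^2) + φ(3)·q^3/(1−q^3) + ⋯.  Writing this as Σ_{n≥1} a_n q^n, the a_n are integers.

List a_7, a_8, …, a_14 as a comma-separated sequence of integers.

n=7: 1·7 7·1  φ→[1+6]=7
d|8:{1,2,4,8}  Σφ=1+1+2+4=8
[q^9] φ(1)=1,φ(3)=2,φ(9)=6 ⇒ 9
n=10: 1·10 2·5 5·2 10·1  φ→[1+1+4+4]=10
q^11  k|11↦φ(k): 11:10 1:1  a_11=11
d|12:{1,2,3,4,6,12}  Σφ=1+1+2+2+2+4=12
[q^13] φ(13)=12,φ(1)=1 ⇒ 13
q^14  k|14↦φ(k): 1:1 2:1 7:6 14:6  a_14=14

7, 8, 9, 10, 11, 12, 13, 14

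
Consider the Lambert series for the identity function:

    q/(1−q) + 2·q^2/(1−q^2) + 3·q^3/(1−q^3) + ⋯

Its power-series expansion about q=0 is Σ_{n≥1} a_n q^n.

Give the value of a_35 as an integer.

[q^35] f(1)=1,f(5)=5,f(7)=7,f(35)=35 ⇒ 48

a_35 = 48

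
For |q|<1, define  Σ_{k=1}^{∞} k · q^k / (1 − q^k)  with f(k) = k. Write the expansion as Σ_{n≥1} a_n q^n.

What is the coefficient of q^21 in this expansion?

a_21 = 32

q^21  k|21↦f(k): 1:1 3:3 7:7 21:21  a_21=32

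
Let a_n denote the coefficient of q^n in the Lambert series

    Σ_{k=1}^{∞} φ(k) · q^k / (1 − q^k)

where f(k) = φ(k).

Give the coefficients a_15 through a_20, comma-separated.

d|15:{15,5,3,1}  Σφ=8+4+2+1=15
[q^16] φ(16)=8,φ(8)=4,φ(4)=2,φ(2)=1,φ(1)=1 ⇒ 16
n=17: 17·1 1·17  φ→[16+1]=17
n=18: 18·1 9·2 6·3 3·6 2·9 1·18  φ→[6+6+2+2+1+1]=18
n=19: 19·1 1·19  φ→[18+1]=19
d|20:{1,2,4,5,10,20}  Σφ=1+1+2+4+4+8=20

15, 16, 17, 18, 19, 20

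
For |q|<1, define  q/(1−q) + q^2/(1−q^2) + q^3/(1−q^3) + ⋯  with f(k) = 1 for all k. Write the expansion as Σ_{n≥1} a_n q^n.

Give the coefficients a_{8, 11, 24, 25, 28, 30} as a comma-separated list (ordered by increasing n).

4, 2, 8, 3, 6, 8

d|8:{8,4,2,1}  Σf=1+1+1+1=4
[q^11] f(1)=1,f(11)=1 ⇒ 2
q^24  k|24↦f(k): 1:1 2:1 3:1 4:1 6:1 8:1 12:1 24:1  a_24=8
q^25  k|25↦f(k): 25:1 5:1 1:1  a_25=3
q^28  k|28↦f(k): 1:1 2:1 4:1 7:1 14:1 28:1  a_28=6
d|30:{1,2,3,5,6,10,15,30}  Σf=1+1+1+1+1+1+1+1=8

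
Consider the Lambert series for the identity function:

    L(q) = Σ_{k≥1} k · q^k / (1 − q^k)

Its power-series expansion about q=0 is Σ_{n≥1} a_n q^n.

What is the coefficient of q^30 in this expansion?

a_30 = 72

[q^30] f(1)=1,f(2)=2,f(3)=3,f(5)=5,f(6)=6,f(10)=10,f(15)=15,f(30)=30 ⇒ 72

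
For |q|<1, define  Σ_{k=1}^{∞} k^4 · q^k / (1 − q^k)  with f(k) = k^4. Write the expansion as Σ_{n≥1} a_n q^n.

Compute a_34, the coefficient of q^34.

a_34 = 1419874

[q^34] f(1)=1,f(2)=16,f(17)=83521,f(34)=1336336 ⇒ 1419874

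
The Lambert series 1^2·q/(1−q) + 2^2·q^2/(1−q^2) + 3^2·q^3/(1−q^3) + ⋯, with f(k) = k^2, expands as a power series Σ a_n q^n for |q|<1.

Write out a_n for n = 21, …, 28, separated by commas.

500, 610, 530, 850, 651, 850, 820, 1050

[q^21] f(1)=1,f(3)=9,f(7)=49,f(21)=441 ⇒ 500
[q^22] f(1)=1,f(2)=4,f(11)=121,f(22)=484 ⇒ 610
n=23: 23·1 1·23  f→[529+1]=530
n=24: 24·1 12·2 8·3 6·4 4·6 3·8 2·12 1·24  f→[576+144+64+36+16+9+4+1]=850
d|25:{1,5,25}  Σf=1+25+625=651
d|26:{26,13,2,1}  Σf=676+169+4+1=850
q^27  k|27↦f(k): 1:1 3:9 9:81 27:729  a_27=820
d|28:{1,2,4,7,14,28}  Σf=1+4+16+49+196+784=1050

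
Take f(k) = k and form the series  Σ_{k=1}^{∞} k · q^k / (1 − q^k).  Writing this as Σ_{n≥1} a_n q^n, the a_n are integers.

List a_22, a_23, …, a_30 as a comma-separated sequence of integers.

36, 24, 60, 31, 42, 40, 56, 30, 72

q^22  k|22↦f(k): 22:22 11:11 2:2 1:1  a_22=36
q^23  k|23↦f(k): 1:1 23:23  a_23=24
n=24: 24·1 12·2 8·3 6·4 4·6 3·8 2·12 1·24  f→[24+12+8+6+4+3+2+1]=60
q^25  k|25↦f(k): 25:25 5:5 1:1  a_25=31
n=26: 26·1 13·2 2·13 1·26  f→[26+13+2+1]=42
n=27: 27·1 9·3 3·9 1·27  f→[27+9+3+1]=40
d|28:{1,2,4,7,14,28}  Σf=1+2+4+7+14+28=56
n=29: 1·29 29·1  f→[1+29]=30
d|30:{1,2,3,5,6,10,15,30}  Σf=1+2+3+5+6+10+15+30=72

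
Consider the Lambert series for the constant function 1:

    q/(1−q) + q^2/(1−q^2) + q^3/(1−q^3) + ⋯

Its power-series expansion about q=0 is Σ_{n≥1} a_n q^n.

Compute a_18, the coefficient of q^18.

n=18: 18·1 9·2 6·3 3·6 2·9 1·18  f→[1+1+1+1+1+1]=6

a_18 = 6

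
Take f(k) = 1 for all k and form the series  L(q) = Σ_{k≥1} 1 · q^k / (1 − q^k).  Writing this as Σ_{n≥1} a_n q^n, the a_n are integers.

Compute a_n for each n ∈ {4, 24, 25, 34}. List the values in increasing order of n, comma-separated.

[q^4] f(4)=1,f(2)=1,f(1)=1 ⇒ 3
q^24  k|24↦f(k): 1:1 2:1 3:1 4:1 6:1 8:1 12:1 24:1  a_24=8
n=25: 1·25 5·5 25·1  f→[1+1+1]=3
q^34  k|34↦f(k): 1:1 2:1 17:1 34:1  a_34=4

3, 8, 3, 4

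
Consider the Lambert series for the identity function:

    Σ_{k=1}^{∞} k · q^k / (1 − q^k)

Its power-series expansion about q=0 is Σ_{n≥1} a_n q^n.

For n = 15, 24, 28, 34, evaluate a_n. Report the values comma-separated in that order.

d|15:{1,3,5,15}  Σf=1+3+5+15=24
n=24: 1·24 2·12 3·8 4·6 6·4 8·3 12·2 24·1  f→[1+2+3+4+6+8+12+24]=60
[q^28] f(28)=28,f(14)=14,f(7)=7,f(4)=4,f(2)=2,f(1)=1 ⇒ 56
n=34: 34·1 17·2 2·17 1·34  f→[34+17+2+1]=54

24, 60, 56, 54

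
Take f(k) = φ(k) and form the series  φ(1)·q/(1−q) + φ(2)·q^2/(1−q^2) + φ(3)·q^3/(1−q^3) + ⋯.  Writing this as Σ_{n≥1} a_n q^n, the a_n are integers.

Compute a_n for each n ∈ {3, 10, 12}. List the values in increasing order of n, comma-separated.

q^3  k|3↦φ(k): 3:2 1:1  a_3=3
q^10  k|10↦φ(k): 1:1 2:1 5:4 10:4  a_10=10
q^12  k|12↦φ(k): 12:4 6:2 4:2 3:2 2:1 1:1  a_12=12

3, 10, 12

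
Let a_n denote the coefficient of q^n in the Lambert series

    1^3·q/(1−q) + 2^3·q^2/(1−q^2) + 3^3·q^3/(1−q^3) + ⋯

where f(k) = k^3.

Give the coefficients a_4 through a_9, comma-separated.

n=4: 4·1 2·2 1·4  f→[64+8+1]=73
q^5  k|5↦f(k): 1:1 5:125  a_5=126
[q^6] f(6)=216,f(3)=27,f(2)=8,f(1)=1 ⇒ 252
[q^7] f(7)=343,f(1)=1 ⇒ 344
[q^8] f(8)=512,f(4)=64,f(2)=8,f(1)=1 ⇒ 585
q^9  k|9↦f(k): 1:1 3:27 9:729  a_9=757

73, 126, 252, 344, 585, 757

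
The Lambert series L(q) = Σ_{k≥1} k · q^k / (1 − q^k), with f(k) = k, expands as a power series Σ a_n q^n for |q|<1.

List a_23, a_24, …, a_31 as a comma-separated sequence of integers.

24, 60, 31, 42, 40, 56, 30, 72, 32

d|23:{1,23}  Σf=1+23=24
q^24  k|24↦f(k): 24:24 12:12 8:8 6:6 4:4 3:3 2:2 1:1  a_24=60
n=25: 1·25 5·5 25·1  f→[1+5+25]=31
[q^26] f(26)=26,f(13)=13,f(2)=2,f(1)=1 ⇒ 42
q^27  k|27↦f(k): 27:27 9:9 3:3 1:1  a_27=40
q^28  k|28↦f(k): 1:1 2:2 4:4 7:7 14:14 28:28  a_28=56
d|29:{29,1}  Σf=29+1=30
[q^30] f(30)=30,f(15)=15,f(10)=10,f(6)=6,f(5)=5,f(3)=3,f(2)=2,f(1)=1 ⇒ 72
d|31:{1,31}  Σf=1+31=32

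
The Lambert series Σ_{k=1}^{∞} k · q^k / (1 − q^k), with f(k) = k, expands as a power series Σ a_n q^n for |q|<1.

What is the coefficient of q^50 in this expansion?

n=50: 1·50 2·25 5·10 10·5 25·2 50·1  f→[1+2+5+10+25+50]=93

a_50 = 93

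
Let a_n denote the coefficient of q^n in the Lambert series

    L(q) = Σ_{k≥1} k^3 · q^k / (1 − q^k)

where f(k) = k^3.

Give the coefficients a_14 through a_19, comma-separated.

n=14: 14·1 7·2 2·7 1·14  f→[2744+343+8+1]=3096
q^15  k|15↦f(k): 1:1 3:27 5:125 15:3375  a_15=3528
[q^16] f(16)=4096,f(8)=512,f(4)=64,f(2)=8,f(1)=1 ⇒ 4681
d|17:{1,17}  Σf=1+4913=4914
q^18  k|18↦f(k): 1:1 2:8 3:27 6:216 9:729 18:5832  a_18=6813
d|19:{1,19}  Σf=1+6859=6860

3096, 3528, 4681, 4914, 6813, 6860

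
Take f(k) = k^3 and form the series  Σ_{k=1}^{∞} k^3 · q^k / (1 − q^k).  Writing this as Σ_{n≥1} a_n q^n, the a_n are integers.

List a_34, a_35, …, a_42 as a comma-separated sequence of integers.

n=34: 1·34 2·17 17·2 34·1  f→[1+8+4913+39304]=44226
d|35:{1,5,7,35}  Σf=1+125+343+42875=43344
d|36:{1,2,3,4,6,9,12,18,36}  Σf=1+8+27+64+216+729+1728+5832+46656=55261
d|37:{1,37}  Σf=1+50653=50654
d|38:{1,2,19,38}  Σf=1+8+6859+54872=61740
n=39: 1·39 3·13 13·3 39·1  f→[1+27+2197+59319]=61544
d|40:{1,2,4,5,8,10,20,40}  Σf=1+8+64+125+512+1000+8000+64000=73710
d|41:{41,1}  Σf=68921+1=68922
d|42:{1,2,3,6,7,14,21,42}  Σf=1+8+27+216+343+2744+9261+74088=86688

44226, 43344, 55261, 50654, 61740, 61544, 73710, 68922, 86688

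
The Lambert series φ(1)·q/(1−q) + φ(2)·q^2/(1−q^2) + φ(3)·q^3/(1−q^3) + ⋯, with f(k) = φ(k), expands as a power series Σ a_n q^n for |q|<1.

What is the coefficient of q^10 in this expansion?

[q^10] φ(10)=4,φ(5)=4,φ(2)=1,φ(1)=1 ⇒ 10

a_10 = 10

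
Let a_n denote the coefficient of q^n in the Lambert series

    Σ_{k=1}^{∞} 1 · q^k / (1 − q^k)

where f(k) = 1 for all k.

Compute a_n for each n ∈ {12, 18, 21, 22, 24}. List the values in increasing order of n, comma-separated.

6, 6, 4, 4, 8

d|12:{12,6,4,3,2,1}  Σf=1+1+1+1+1+1=6
[q^18] f(1)=1,f(2)=1,f(3)=1,f(6)=1,f(9)=1,f(18)=1 ⇒ 6
n=21: 1·21 3·7 7·3 21·1  f→[1+1+1+1]=4
[q^22] f(1)=1,f(2)=1,f(11)=1,f(22)=1 ⇒ 4
[q^24] f(24)=1,f(12)=1,f(8)=1,f(6)=1,f(4)=1,f(3)=1,f(2)=1,f(1)=1 ⇒ 8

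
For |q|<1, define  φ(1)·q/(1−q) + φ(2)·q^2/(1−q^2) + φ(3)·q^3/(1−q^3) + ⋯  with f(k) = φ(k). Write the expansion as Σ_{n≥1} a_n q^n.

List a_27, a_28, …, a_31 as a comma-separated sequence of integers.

[q^27] φ(27)=18,φ(9)=6,φ(3)=2,φ(1)=1 ⇒ 27
d|28:{1,2,4,7,14,28}  Σφ=1+1+2+6+6+12=28
d|29:{1,29}  Σφ=1+28=29
n=30: 30·1 15·2 10·3 6·5 5·6 3·10 2·15 1·30  φ→[8+8+4+2+4+2+1+1]=30
[q^31] φ(31)=30,φ(1)=1 ⇒ 31

27, 28, 29, 30, 31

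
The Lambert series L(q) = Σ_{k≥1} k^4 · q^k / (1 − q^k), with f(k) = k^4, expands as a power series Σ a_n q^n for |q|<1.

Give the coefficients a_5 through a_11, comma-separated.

d|5:{1,5}  Σf=1+625=626
[q^6] f(6)=1296,f(3)=81,f(2)=16,f(1)=1 ⇒ 1394
[q^7] f(7)=2401,f(1)=1 ⇒ 2402
d|8:{8,4,2,1}  Σf=4096+256+16+1=4369
n=9: 9·1 3·3 1·9  f→[6561+81+1]=6643
d|10:{10,5,2,1}  Σf=10000+625+16+1=10642
[q^11] f(1)=1,f(11)=14641 ⇒ 14642

626, 1394, 2402, 4369, 6643, 10642, 14642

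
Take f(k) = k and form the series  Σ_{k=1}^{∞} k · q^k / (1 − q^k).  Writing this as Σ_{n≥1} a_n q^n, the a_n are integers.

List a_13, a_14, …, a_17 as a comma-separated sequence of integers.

q^13  k|13↦f(k): 1:1 13:13  a_13=14
n=14: 1·14 2·7 7·2 14·1  f→[1+2+7+14]=24
[q^15] f(1)=1,f(3)=3,f(5)=5,f(15)=15 ⇒ 24
[q^16] f(16)=16,f(8)=8,f(4)=4,f(2)=2,f(1)=1 ⇒ 31
d|17:{17,1}  Σf=17+1=18

14, 24, 24, 31, 18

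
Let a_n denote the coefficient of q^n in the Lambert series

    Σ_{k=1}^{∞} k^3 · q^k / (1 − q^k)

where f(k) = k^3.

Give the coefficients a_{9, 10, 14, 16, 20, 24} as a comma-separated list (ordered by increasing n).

q^9  k|9↦f(k): 1:1 3:27 9:729  a_9=757
[q^10] f(1)=1,f(2)=8,f(5)=125,f(10)=1000 ⇒ 1134
[q^14] f(14)=2744,f(7)=343,f(2)=8,f(1)=1 ⇒ 3096
n=16: 1·16 2·8 4·4 8·2 16·1  f→[1+8+64+512+4096]=4681
n=20: 1·20 2·10 4·5 5·4 10·2 20·1  f→[1+8+64+125+1000+8000]=9198
n=24: 24·1 12·2 8·3 6·4 4·6 3·8 2·12 1·24  f→[13824+1728+512+216+64+27+8+1]=16380

757, 1134, 3096, 4681, 9198, 16380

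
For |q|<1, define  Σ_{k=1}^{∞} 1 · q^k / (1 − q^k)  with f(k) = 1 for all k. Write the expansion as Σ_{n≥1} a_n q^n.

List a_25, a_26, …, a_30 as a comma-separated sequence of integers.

3, 4, 4, 6, 2, 8

q^25  k|25↦f(k): 1:1 5:1 25:1  a_25=3
[q^26] f(26)=1,f(13)=1,f(2)=1,f(1)=1 ⇒ 4
d|27:{27,9,3,1}  Σf=1+1+1+1=4
d|28:{1,2,4,7,14,28}  Σf=1+1+1+1+1+1=6
q^29  k|29↦f(k): 1:1 29:1  a_29=2
[q^30] f(30)=1,f(15)=1,f(10)=1,f(6)=1,f(5)=1,f(3)=1,f(2)=1,f(1)=1 ⇒ 8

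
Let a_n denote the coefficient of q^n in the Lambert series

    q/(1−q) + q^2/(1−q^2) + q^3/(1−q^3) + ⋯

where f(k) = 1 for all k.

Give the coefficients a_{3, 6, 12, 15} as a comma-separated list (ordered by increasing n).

2, 4, 6, 4

[q^3] f(1)=1,f(3)=1 ⇒ 2
q^6  k|6↦f(k): 6:1 3:1 2:1 1:1  a_6=4
[q^12] f(1)=1,f(2)=1,f(3)=1,f(4)=1,f(6)=1,f(12)=1 ⇒ 6
n=15: 15·1 5·3 3·5 1·15  f→[1+1+1+1]=4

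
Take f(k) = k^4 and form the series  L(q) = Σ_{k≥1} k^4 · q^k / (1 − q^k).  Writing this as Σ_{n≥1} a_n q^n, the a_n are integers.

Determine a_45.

d|45:{1,3,5,9,15,45}  Σf=1+81+625+6561+50625+4100625=4158518

a_45 = 4158518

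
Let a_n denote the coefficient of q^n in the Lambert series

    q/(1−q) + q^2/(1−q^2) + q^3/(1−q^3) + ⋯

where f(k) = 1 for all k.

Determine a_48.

a_48 = 10

[q^48] f(48)=1,f(24)=1,f(16)=1,f(12)=1,f(8)=1,f(6)=1,f(4)=1,f(3)=1,f(2)=1,f(1)=1 ⇒ 10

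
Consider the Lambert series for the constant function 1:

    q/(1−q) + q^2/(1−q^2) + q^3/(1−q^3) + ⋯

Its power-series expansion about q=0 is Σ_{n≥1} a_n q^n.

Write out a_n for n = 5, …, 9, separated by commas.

[q^5] f(1)=1,f(5)=1 ⇒ 2
q^6  k|6↦f(k): 1:1 2:1 3:1 6:1  a_6=4
d|7:{1,7}  Σf=1+1=2
n=8: 1·8 2·4 4·2 8·1  f→[1+1+1+1]=4
d|9:{1,3,9}  Σf=1+1+1=3

2, 4, 2, 4, 3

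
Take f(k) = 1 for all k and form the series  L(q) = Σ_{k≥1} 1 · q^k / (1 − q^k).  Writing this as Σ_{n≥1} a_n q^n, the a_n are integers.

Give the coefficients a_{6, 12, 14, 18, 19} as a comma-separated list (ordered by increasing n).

d|6:{6,3,2,1}  Σf=1+1+1+1=4
n=12: 12·1 6·2 4·3 3·4 2·6 1·12  f→[1+1+1+1+1+1]=6
[q^14] f(1)=1,f(2)=1,f(7)=1,f(14)=1 ⇒ 4
[q^18] f(18)=1,f(9)=1,f(6)=1,f(3)=1,f(2)=1,f(1)=1 ⇒ 6
q^19  k|19↦f(k): 19:1 1:1  a_19=2

4, 6, 4, 6, 2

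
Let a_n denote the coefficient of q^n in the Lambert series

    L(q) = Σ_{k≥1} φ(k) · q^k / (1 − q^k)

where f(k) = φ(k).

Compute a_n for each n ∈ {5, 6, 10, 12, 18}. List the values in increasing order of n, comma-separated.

d|5:{1,5}  Σφ=1+4=5
q^6  k|6↦φ(k): 6:2 3:2 2:1 1:1  a_6=6
[q^10] φ(1)=1,φ(2)=1,φ(5)=4,φ(10)=4 ⇒ 10
d|12:{1,2,3,4,6,12}  Σφ=1+1+2+2+2+4=12
q^18  k|18↦φ(k): 18:6 9:6 6:2 3:2 2:1 1:1  a_18=18

5, 6, 10, 12, 18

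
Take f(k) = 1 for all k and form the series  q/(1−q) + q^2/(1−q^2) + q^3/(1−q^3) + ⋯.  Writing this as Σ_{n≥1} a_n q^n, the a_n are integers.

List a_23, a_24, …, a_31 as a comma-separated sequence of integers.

q^23  k|23↦f(k): 23:1 1:1  a_23=2
n=24: 24·1 12·2 8·3 6·4 4·6 3·8 2·12 1·24  f→[1+1+1+1+1+1+1+1]=8
q^25  k|25↦f(k): 25:1 5:1 1:1  a_25=3
[q^26] f(26)=1,f(13)=1,f(2)=1,f(1)=1 ⇒ 4
q^27  k|27↦f(k): 1:1 3:1 9:1 27:1  a_27=4
n=28: 28·1 14·2 7·4 4·7 2·14 1·28  f→[1+1+1+1+1+1]=6
n=29: 29·1 1·29  f→[1+1]=2
[q^30] f(1)=1,f(2)=1,f(3)=1,f(5)=1,f(6)=1,f(10)=1,f(15)=1,f(30)=1 ⇒ 8
d|31:{1,31}  Σf=1+1=2

2, 8, 3, 4, 4, 6, 2, 8, 2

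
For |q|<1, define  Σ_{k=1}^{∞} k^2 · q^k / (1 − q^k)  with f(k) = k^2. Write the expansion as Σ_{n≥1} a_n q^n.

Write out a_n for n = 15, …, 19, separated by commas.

260, 341, 290, 455, 362

q^15  k|15↦f(k): 15:225 5:25 3:9 1:1  a_15=260
n=16: 16·1 8·2 4·4 2·8 1·16  f→[256+64+16+4+1]=341
n=17: 1·17 17·1  f→[1+289]=290
n=18: 18·1 9·2 6·3 3·6 2·9 1·18  f→[324+81+36+9+4+1]=455
n=19: 1·19 19·1  f→[1+361]=362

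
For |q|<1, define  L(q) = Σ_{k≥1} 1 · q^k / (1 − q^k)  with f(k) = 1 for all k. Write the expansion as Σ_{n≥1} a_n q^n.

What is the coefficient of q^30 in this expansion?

a_30 = 8

d|30:{1,2,3,5,6,10,15,30}  Σf=1+1+1+1+1+1+1+1=8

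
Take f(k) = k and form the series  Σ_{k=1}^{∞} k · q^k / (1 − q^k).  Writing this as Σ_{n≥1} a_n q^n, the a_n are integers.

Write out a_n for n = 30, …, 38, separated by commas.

q^30  k|30↦f(k): 30:30 15:15 10:10 6:6 5:5 3:3 2:2 1:1  a_30=72
[q^31] f(1)=1,f(31)=31 ⇒ 32
d|32:{1,2,4,8,16,32}  Σf=1+2+4+8+16+32=63
d|33:{1,3,11,33}  Σf=1+3+11+33=48
d|34:{1,2,17,34}  Σf=1+2+17+34=54
n=35: 35·1 7·5 5·7 1·35  f→[35+7+5+1]=48
[q^36] f(36)=36,f(18)=18,f(12)=12,f(9)=9,f(6)=6,f(4)=4,f(3)=3,f(2)=2,f(1)=1 ⇒ 91
d|37:{1,37}  Σf=1+37=38
[q^38] f(1)=1,f(2)=2,f(19)=19,f(38)=38 ⇒ 60

72, 32, 63, 48, 54, 48, 91, 38, 60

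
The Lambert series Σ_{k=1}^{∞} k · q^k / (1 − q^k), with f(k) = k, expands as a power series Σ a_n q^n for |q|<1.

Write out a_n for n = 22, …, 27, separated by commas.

q^22  k|22↦f(k): 22:22 11:11 2:2 1:1  a_22=36
d|23:{23,1}  Σf=23+1=24
n=24: 24·1 12·2 8·3 6·4 4·6 3·8 2·12 1·24  f→[24+12+8+6+4+3+2+1]=60
[q^25] f(25)=25,f(5)=5,f(1)=1 ⇒ 31
q^26  k|26↦f(k): 1:1 2:2 13:13 26:26  a_26=42
n=27: 27·1 9·3 3·9 1·27  f→[27+9+3+1]=40

36, 24, 60, 31, 42, 40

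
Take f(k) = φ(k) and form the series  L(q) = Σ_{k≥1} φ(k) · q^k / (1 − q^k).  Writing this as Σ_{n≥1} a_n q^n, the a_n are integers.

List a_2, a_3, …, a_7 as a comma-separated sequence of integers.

q^2  k|2↦φ(k): 2:1 1:1  a_2=2
q^3  k|3↦φ(k): 1:1 3:2  a_3=3
q^4  k|4↦φ(k): 4:2 2:1 1:1  a_4=4
d|5:{5,1}  Σφ=4+1=5
n=6: 1·6 2·3 3·2 6·1  φ→[1+1+2+2]=6
d|7:{7,1}  Σφ=6+1=7

2, 3, 4, 5, 6, 7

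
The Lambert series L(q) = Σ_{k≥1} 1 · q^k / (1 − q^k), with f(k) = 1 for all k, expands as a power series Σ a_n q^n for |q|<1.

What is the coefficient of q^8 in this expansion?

d|8:{1,2,4,8}  Σf=1+1+1+1=4

a_8 = 4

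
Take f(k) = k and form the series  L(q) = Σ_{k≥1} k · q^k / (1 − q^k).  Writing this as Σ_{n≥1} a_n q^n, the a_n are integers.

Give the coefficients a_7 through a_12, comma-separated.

[q^7] f(1)=1,f(7)=7 ⇒ 8
q^8  k|8↦f(k): 8:8 4:4 2:2 1:1  a_8=15
n=9: 9·1 3·3 1·9  f→[9+3+1]=13
d|10:{1,2,5,10}  Σf=1+2+5+10=18
n=11: 11·1 1·11  f→[11+1]=12
n=12: 1·12 2·6 3·4 4·3 6·2 12·1  f→[1+2+3+4+6+12]=28

8, 15, 13, 18, 12, 28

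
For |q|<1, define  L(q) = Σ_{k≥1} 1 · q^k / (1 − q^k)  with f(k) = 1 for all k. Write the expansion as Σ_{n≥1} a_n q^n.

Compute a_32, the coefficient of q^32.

q^32  k|32↦f(k): 32:1 16:1 8:1 4:1 2:1 1:1  a_32=6

a_32 = 6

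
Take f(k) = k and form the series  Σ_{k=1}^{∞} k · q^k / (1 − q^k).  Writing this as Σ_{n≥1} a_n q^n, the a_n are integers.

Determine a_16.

q^16  k|16↦f(k): 1:1 2:2 4:4 8:8 16:16  a_16=31

a_16 = 31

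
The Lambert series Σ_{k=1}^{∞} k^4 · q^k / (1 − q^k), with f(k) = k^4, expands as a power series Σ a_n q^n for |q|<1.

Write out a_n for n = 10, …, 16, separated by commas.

10642, 14642, 22386, 28562, 40834, 51332, 69905

[q^10] f(10)=10000,f(5)=625,f(2)=16,f(1)=1 ⇒ 10642
q^11  k|11↦f(k): 1:1 11:14641  a_11=14642
[q^12] f(1)=1,f(2)=16,f(3)=81,f(4)=256,f(6)=1296,f(12)=20736 ⇒ 22386
q^13  k|13↦f(k): 13:28561 1:1  a_13=28562
n=14: 1·14 2·7 7·2 14·1  f→[1+16+2401+38416]=40834
n=15: 15·1 5·3 3·5 1·15  f→[50625+625+81+1]=51332
d|16:{16,8,4,2,1}  Σf=65536+4096+256+16+1=69905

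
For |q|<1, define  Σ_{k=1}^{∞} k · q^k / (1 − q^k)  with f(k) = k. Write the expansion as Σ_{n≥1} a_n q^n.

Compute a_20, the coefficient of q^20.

a_20 = 42

q^20  k|20↦f(k): 1:1 2:2 4:4 5:5 10:10 20:20  a_20=42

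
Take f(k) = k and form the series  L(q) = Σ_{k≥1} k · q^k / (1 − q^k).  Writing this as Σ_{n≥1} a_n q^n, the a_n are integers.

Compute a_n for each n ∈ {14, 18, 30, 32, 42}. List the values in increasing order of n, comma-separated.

q^14  k|14↦f(k): 14:14 7:7 2:2 1:1  a_14=24
[q^18] f(1)=1,f(2)=2,f(3)=3,f(6)=6,f(9)=9,f(18)=18 ⇒ 39
d|30:{1,2,3,5,6,10,15,30}  Σf=1+2+3+5+6+10+15+30=72
n=32: 32·1 16·2 8·4 4·8 2·16 1·32  f→[32+16+8+4+2+1]=63
d|42:{42,21,14,7,6,3,2,1}  Σf=42+21+14+7+6+3+2+1=96

24, 39, 72, 63, 96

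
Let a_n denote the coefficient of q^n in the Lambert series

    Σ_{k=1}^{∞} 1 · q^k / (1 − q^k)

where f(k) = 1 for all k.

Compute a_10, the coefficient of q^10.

a_10 = 4

[q^10] f(10)=1,f(5)=1,f(2)=1,f(1)=1 ⇒ 4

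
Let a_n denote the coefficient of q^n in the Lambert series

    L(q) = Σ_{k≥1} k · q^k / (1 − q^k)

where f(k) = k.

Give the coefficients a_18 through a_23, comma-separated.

[q^18] f(18)=18,f(9)=9,f(6)=6,f(3)=3,f(2)=2,f(1)=1 ⇒ 39
d|19:{1,19}  Σf=1+19=20
q^20  k|20↦f(k): 20:20 10:10 5:5 4:4 2:2 1:1  a_20=42
[q^21] f(1)=1,f(3)=3,f(7)=7,f(21)=21 ⇒ 32
n=22: 1·22 2·11 11·2 22·1  f→[1+2+11+22]=36
[q^23] f(1)=1,f(23)=23 ⇒ 24

39, 20, 42, 32, 36, 24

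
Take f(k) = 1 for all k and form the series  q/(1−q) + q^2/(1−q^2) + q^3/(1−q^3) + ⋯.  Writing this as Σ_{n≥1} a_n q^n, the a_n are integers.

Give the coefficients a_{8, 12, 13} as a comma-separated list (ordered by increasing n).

4, 6, 2

n=8: 1·8 2·4 4·2 8·1  f→[1+1+1+1]=4
q^12  k|12↦f(k): 12:1 6:1 4:1 3:1 2:1 1:1  a_12=6
q^13  k|13↦f(k): 13:1 1:1  a_13=2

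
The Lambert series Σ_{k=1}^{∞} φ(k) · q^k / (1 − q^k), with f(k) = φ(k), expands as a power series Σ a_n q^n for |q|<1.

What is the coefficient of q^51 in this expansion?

d|51:{51,17,3,1}  Σφ=32+16+2+1=51

a_51 = 51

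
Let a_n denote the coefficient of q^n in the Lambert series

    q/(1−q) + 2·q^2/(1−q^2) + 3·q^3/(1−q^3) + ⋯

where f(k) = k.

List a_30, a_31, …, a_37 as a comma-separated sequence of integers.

d|30:{30,15,10,6,5,3,2,1}  Σf=30+15+10+6+5+3+2+1=72
d|31:{1,31}  Σf=1+31=32
q^32  k|32↦f(k): 1:1 2:2 4:4 8:8 16:16 32:32  a_32=63
n=33: 1·33 3·11 11·3 33·1  f→[1+3+11+33]=48
n=34: 1·34 2·17 17·2 34·1  f→[1+2+17+34]=54
[q^35] f(35)=35,f(7)=7,f(5)=5,f(1)=1 ⇒ 48
[q^36] f(36)=36,f(18)=18,f(12)=12,f(9)=9,f(6)=6,f(4)=4,f(3)=3,f(2)=2,f(1)=1 ⇒ 91
[q^37] f(1)=1,f(37)=37 ⇒ 38

72, 32, 63, 48, 54, 48, 91, 38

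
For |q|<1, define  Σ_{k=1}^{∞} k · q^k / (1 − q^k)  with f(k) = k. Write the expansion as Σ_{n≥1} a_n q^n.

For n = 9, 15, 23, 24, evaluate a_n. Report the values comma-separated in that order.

13, 24, 24, 60

d|9:{1,3,9}  Σf=1+3+9=13
d|15:{15,5,3,1}  Σf=15+5+3+1=24
[q^23] f(1)=1,f(23)=23 ⇒ 24
[q^24] f(24)=24,f(12)=12,f(8)=8,f(6)=6,f(4)=4,f(3)=3,f(2)=2,f(1)=1 ⇒ 60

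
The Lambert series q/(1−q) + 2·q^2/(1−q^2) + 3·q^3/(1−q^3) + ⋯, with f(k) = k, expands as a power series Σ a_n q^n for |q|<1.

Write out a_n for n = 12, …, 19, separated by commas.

28, 14, 24, 24, 31, 18, 39, 20

n=12: 12·1 6·2 4·3 3·4 2·6 1·12  f→[12+6+4+3+2+1]=28
[q^13] f(13)=13,f(1)=1 ⇒ 14
[q^14] f(1)=1,f(2)=2,f(7)=7,f(14)=14 ⇒ 24
n=15: 1·15 3·5 5·3 15·1  f→[1+3+5+15]=24
d|16:{1,2,4,8,16}  Σf=1+2+4+8+16=31
d|17:{17,1}  Σf=17+1=18
[q^18] f(1)=1,f(2)=2,f(3)=3,f(6)=6,f(9)=9,f(18)=18 ⇒ 39
[q^19] f(1)=1,f(19)=19 ⇒ 20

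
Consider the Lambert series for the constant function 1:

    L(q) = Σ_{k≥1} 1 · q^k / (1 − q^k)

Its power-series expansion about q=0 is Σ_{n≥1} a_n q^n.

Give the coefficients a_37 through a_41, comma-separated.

2, 4, 4, 8, 2

d|37:{37,1}  Σf=1+1=2
q^38  k|38↦f(k): 38:1 19:1 2:1 1:1  a_38=4
n=39: 1·39 3·13 13·3 39·1  f→[1+1+1+1]=4
q^40  k|40↦f(k): 40:1 20:1 10:1 8:1 5:1 4:1 2:1 1:1  a_40=8
d|41:{41,1}  Σf=1+1=2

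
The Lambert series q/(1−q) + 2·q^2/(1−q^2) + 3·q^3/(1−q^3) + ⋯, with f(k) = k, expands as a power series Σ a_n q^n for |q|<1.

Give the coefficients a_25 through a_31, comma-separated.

d|25:{25,5,1}  Σf=25+5+1=31
q^26  k|26↦f(k): 26:26 13:13 2:2 1:1  a_26=42
d|27:{27,9,3,1}  Σf=27+9+3+1=40
q^28  k|28↦f(k): 1:1 2:2 4:4 7:7 14:14 28:28  a_28=56
d|29:{29,1}  Σf=29+1=30
[q^30] f(30)=30,f(15)=15,f(10)=10,f(6)=6,f(5)=5,f(3)=3,f(2)=2,f(1)=1 ⇒ 72
[q^31] f(1)=1,f(31)=31 ⇒ 32

31, 42, 40, 56, 30, 72, 32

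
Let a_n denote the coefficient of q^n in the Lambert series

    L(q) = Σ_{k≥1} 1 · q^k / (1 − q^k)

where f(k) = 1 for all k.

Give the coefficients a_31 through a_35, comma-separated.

q^31  k|31↦f(k): 31:1 1:1  a_31=2
q^32  k|32↦f(k): 32:1 16:1 8:1 4:1 2:1 1:1  a_32=6
[q^33] f(33)=1,f(11)=1,f(3)=1,f(1)=1 ⇒ 4
q^34  k|34↦f(k): 1:1 2:1 17:1 34:1  a_34=4
n=35: 35·1 7·5 5·7 1·35  f→[1+1+1+1]=4

2, 6, 4, 4, 4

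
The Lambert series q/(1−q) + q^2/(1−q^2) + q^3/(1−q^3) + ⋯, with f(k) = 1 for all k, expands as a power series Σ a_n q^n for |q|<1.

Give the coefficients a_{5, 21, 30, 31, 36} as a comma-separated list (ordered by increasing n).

2, 4, 8, 2, 9

d|5:{1,5}  Σf=1+1=2
n=21: 1·21 3·7 7·3 21·1  f→[1+1+1+1]=4
[q^30] f(1)=1,f(2)=1,f(3)=1,f(5)=1,f(6)=1,f(10)=1,f(15)=1,f(30)=1 ⇒ 8
n=31: 31·1 1·31  f→[1+1]=2
n=36: 36·1 18·2 12·3 9·4 6·6 4·9 3·12 2·18 1·36  f→[1+1+1+1+1+1+1+1+1]=9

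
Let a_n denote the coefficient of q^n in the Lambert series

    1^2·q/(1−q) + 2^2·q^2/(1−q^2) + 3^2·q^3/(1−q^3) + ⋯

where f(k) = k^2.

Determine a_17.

a_17 = 290

q^17  k|17↦f(k): 1:1 17:289  a_17=290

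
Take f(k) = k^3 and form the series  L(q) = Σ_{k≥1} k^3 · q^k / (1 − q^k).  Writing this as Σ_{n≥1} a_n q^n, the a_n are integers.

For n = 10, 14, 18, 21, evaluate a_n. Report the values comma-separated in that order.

d|10:{1,2,5,10}  Σf=1+8+125+1000=1134
q^14  k|14↦f(k): 1:1 2:8 7:343 14:2744  a_14=3096
d|18:{18,9,6,3,2,1}  Σf=5832+729+216+27+8+1=6813
d|21:{21,7,3,1}  Σf=9261+343+27+1=9632

1134, 3096, 6813, 9632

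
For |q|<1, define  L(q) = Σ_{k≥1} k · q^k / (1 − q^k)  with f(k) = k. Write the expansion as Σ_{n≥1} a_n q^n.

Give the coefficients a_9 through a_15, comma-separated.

[q^9] f(9)=9,f(3)=3,f(1)=1 ⇒ 13
d|10:{1,2,5,10}  Σf=1+2+5+10=18
[q^11] f(1)=1,f(11)=11 ⇒ 12
q^12  k|12↦f(k): 1:1 2:2 3:3 4:4 6:6 12:12  a_12=28
q^13  k|13↦f(k): 13:13 1:1  a_13=14
d|14:{14,7,2,1}  Σf=14+7+2+1=24
n=15: 15·1 5·3 3·5 1·15  f→[15+5+3+1]=24

13, 18, 12, 28, 14, 24, 24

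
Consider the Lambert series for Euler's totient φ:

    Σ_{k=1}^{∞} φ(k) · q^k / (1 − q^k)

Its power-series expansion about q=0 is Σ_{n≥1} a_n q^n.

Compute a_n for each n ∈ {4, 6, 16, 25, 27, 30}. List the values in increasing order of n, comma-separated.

d|4:{1,2,4}  Σφ=1+1+2=4
[q^6] φ(1)=1,φ(2)=1,φ(3)=2,φ(6)=2 ⇒ 6
[q^16] φ(1)=1,φ(2)=1,φ(4)=2,φ(8)=4,φ(16)=8 ⇒ 16
d|25:{1,5,25}  Σφ=1+4+20=25
q^27  k|27↦φ(k): 27:18 9:6 3:2 1:1  a_27=27
[q^30] φ(1)=1,φ(2)=1,φ(3)=2,φ(5)=4,φ(6)=2,φ(10)=4,φ(15)=8,φ(30)=8 ⇒ 30

4, 6, 16, 25, 27, 30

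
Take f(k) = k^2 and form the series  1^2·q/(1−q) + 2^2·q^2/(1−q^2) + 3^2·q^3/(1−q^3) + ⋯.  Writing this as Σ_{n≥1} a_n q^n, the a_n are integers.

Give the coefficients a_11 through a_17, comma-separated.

n=11: 1·11 11·1  f→[1+121]=122
n=12: 1·12 2·6 3·4 4·3 6·2 12·1  f→[1+4+9+16+36+144]=210
[q^13] f(13)=169,f(1)=1 ⇒ 170
d|14:{1,2,7,14}  Σf=1+4+49+196=250
d|15:{1,3,5,15}  Σf=1+9+25+225=260
n=16: 1·16 2·8 4·4 8·2 16·1  f→[1+4+16+64+256]=341
[q^17] f(1)=1,f(17)=289 ⇒ 290

122, 210, 170, 250, 260, 341, 290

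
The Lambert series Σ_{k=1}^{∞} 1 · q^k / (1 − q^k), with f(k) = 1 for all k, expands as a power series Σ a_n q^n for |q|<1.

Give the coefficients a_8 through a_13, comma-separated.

q^8  k|8↦f(k): 1:1 2:1 4:1 8:1  a_8=4
[q^9] f(1)=1,f(3)=1,f(9)=1 ⇒ 3
q^10  k|10↦f(k): 10:1 5:1 2:1 1:1  a_10=4
d|11:{11,1}  Σf=1+1=2
q^12  k|12↦f(k): 1:1 2:1 3:1 4:1 6:1 12:1  a_12=6
n=13: 13·1 1·13  f→[1+1]=2

4, 3, 4, 2, 6, 2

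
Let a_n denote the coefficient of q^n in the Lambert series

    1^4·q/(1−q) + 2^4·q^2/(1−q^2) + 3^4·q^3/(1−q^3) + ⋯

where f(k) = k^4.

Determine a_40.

a_40 = 2734994

q^40  k|40↦f(k): 1:1 2:16 4:256 5:625 8:4096 10:10000 20:160000 40:2560000  a_40=2734994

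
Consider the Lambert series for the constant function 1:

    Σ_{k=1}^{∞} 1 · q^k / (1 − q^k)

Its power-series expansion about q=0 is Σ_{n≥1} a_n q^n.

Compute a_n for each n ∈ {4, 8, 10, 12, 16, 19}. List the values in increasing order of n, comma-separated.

3, 4, 4, 6, 5, 2

[q^4] f(1)=1,f(2)=1,f(4)=1 ⇒ 3
[q^8] f(1)=1,f(2)=1,f(4)=1,f(8)=1 ⇒ 4
q^10  k|10↦f(k): 10:1 5:1 2:1 1:1  a_10=4
[q^12] f(1)=1,f(2)=1,f(3)=1,f(4)=1,f(6)=1,f(12)=1 ⇒ 6
q^16  k|16↦f(k): 16:1 8:1 4:1 2:1 1:1  a_16=5
[q^19] f(1)=1,f(19)=1 ⇒ 2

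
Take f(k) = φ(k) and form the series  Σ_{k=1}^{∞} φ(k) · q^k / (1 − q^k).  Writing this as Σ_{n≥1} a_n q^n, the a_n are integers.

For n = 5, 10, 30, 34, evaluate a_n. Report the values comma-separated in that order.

q^5  k|5↦φ(k): 1:1 5:4  a_5=5
n=10: 10·1 5·2 2·5 1·10  φ→[4+4+1+1]=10
q^30  k|30↦φ(k): 1:1 2:1 3:2 5:4 6:2 10:4 15:8 30:8  a_30=30
[q^34] φ(1)=1,φ(2)=1,φ(17)=16,φ(34)=16 ⇒ 34

5, 10, 30, 34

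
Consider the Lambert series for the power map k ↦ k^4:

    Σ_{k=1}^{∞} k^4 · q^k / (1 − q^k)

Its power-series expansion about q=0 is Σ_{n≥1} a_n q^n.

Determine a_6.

n=6: 1·6 2·3 3·2 6·1  f→[1+16+81+1296]=1394

a_6 = 1394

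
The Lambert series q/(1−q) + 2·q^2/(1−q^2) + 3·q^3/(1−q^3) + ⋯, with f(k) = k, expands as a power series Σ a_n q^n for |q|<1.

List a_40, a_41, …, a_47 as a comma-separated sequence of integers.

d|40:{40,20,10,8,5,4,2,1}  Σf=40+20+10+8+5+4+2+1=90
d|41:{41,1}  Σf=41+1=42
[q^42] f(42)=42,f(21)=21,f(14)=14,f(7)=7,f(6)=6,f(3)=3,f(2)=2,f(1)=1 ⇒ 96
n=43: 1·43 43·1  f→[1+43]=44
d|44:{1,2,4,11,22,44}  Σf=1+2+4+11+22+44=84
[q^45] f(45)=45,f(15)=15,f(9)=9,f(5)=5,f(3)=3,f(1)=1 ⇒ 78
q^46  k|46↦f(k): 46:46 23:23 2:2 1:1  a_46=72
n=47: 1·47 47·1  f→[1+47]=48

90, 42, 96, 44, 84, 78, 72, 48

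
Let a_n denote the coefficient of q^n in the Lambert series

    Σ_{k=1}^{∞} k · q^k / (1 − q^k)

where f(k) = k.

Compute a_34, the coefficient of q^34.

[q^34] f(1)=1,f(2)=2,f(17)=17,f(34)=34 ⇒ 54

a_34 = 54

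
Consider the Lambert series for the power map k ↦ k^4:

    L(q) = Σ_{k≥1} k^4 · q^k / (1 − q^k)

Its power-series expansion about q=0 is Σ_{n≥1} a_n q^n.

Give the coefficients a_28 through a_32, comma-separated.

655746, 707282, 872644, 923522, 1118481

[q^28] f(1)=1,f(2)=16,f(4)=256,f(7)=2401,f(14)=38416,f(28)=614656 ⇒ 655746
q^29  k|29↦f(k): 1:1 29:707281  a_29=707282
n=30: 1·30 2·15 3·10 5·6 6·5 10·3 15·2 30·1  f→[1+16+81+625+1296+10000+50625+810000]=872644
d|31:{1,31}  Σf=1+923521=923522
d|32:{32,16,8,4,2,1}  Σf=1048576+65536+4096+256+16+1=1118481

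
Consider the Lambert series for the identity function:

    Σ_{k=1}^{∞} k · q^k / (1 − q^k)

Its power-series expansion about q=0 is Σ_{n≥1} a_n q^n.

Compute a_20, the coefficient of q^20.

n=20: 20·1 10·2 5·4 4·5 2·10 1·20  f→[20+10+5+4+2+1]=42

a_20 = 42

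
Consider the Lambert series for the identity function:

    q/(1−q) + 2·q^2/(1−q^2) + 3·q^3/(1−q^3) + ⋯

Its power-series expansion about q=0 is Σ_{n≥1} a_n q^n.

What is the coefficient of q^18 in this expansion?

[q^18] f(1)=1,f(2)=2,f(3)=3,f(6)=6,f(9)=9,f(18)=18 ⇒ 39

a_18 = 39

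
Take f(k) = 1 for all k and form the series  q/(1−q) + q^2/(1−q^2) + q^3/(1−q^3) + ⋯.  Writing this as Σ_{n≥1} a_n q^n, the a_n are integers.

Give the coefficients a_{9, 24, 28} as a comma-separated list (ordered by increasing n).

3, 8, 6

d|9:{1,3,9}  Σf=1+1+1=3
d|24:{1,2,3,4,6,8,12,24}  Σf=1+1+1+1+1+1+1+1=8
q^28  k|28↦f(k): 1:1 2:1 4:1 7:1 14:1 28:1  a_28=6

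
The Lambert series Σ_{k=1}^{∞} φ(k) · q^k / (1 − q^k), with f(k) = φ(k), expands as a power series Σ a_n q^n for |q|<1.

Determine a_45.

d|45:{1,3,5,9,15,45}  Σφ=1+2+4+6+8+24=45

a_45 = 45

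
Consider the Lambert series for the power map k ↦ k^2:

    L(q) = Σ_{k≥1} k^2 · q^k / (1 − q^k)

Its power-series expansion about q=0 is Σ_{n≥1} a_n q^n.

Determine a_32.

a_32 = 1365

[q^32] f(32)=1024,f(16)=256,f(8)=64,f(4)=16,f(2)=4,f(1)=1 ⇒ 1365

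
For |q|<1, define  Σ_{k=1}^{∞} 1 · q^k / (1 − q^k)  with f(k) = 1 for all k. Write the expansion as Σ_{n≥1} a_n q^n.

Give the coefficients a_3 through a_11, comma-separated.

2, 3, 2, 4, 2, 4, 3, 4, 2

q^3  k|3↦f(k): 1:1 3:1  a_3=2
[q^4] f(4)=1,f(2)=1,f(1)=1 ⇒ 3
q^5  k|5↦f(k): 5:1 1:1  a_5=2
[q^6] f(1)=1,f(2)=1,f(3)=1,f(6)=1 ⇒ 4
[q^7] f(1)=1,f(7)=1 ⇒ 2
q^8  k|8↦f(k): 1:1 2:1 4:1 8:1  a_8=4
q^9  k|9↦f(k): 9:1 3:1 1:1  a_9=3
q^10  k|10↦f(k): 10:1 5:1 2:1 1:1  a_10=4
d|11:{11,1}  Σf=1+1=2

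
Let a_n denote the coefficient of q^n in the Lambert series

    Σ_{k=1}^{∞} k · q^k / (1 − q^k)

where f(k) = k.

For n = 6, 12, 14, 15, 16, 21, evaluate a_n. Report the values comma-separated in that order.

n=6: 1·6 2·3 3·2 6·1  f→[1+2+3+6]=12
[q^12] f(1)=1,f(2)=2,f(3)=3,f(4)=4,f(6)=6,f(12)=12 ⇒ 28
[q^14] f(14)=14,f(7)=7,f(2)=2,f(1)=1 ⇒ 24
n=15: 15·1 5·3 3·5 1·15  f→[15+5+3+1]=24
q^16  k|16↦f(k): 16:16 8:8 4:4 2:2 1:1  a_16=31
n=21: 21·1 7·3 3·7 1·21  f→[21+7+3+1]=32

12, 28, 24, 24, 31, 32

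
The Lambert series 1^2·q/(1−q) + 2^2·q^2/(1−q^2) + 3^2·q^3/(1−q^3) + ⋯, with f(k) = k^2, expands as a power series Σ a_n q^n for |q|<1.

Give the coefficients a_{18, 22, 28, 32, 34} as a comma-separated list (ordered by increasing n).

455, 610, 1050, 1365, 1450

q^18  k|18↦f(k): 1:1 2:4 3:9 6:36 9:81 18:324  a_18=455
d|22:{22,11,2,1}  Σf=484+121+4+1=610
q^28  k|28↦f(k): 1:1 2:4 4:16 7:49 14:196 28:784  a_28=1050
[q^32] f(1)=1,f(2)=4,f(4)=16,f(8)=64,f(16)=256,f(32)=1024 ⇒ 1365
[q^34] f(34)=1156,f(17)=289,f(2)=4,f(1)=1 ⇒ 1450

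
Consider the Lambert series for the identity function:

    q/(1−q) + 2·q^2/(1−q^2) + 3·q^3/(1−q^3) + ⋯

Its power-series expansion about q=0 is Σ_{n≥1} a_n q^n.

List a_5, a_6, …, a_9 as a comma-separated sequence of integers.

6, 12, 8, 15, 13

n=5: 5·1 1·5  f→[5+1]=6
[q^6] f(6)=6,f(3)=3,f(2)=2,f(1)=1 ⇒ 12
[q^7] f(1)=1,f(7)=7 ⇒ 8
n=8: 8·1 4·2 2·4 1·8  f→[8+4+2+1]=15
d|9:{9,3,1}  Σf=9+3+1=13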